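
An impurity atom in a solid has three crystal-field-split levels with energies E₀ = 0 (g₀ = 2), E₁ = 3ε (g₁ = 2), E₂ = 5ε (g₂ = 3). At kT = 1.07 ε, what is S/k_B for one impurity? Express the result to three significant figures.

Eᵢ/kT = 0, 2.8037, 4.6729.
Z = Σ gᵢe^(−Eᵢ/kT) = 2·e^(−0) + 2·e^(−2.8037) + 3·e^(−4.6729) = 2.0000 + 0.12117 + 0.028035 = 2.1492.
⟨E⟩ = Σ EᵢPᵢ = 0.23436 ε.
S/k_B = ln Z + ⟨E⟩/kT = ln(2.1492) + 0.23436/1.07 = 0.76510 + 0.21903 = 0.984.

0.984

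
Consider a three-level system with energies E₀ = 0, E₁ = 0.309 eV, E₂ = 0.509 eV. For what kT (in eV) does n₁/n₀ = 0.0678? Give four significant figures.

0.1148 eV

n₁/n₀ = exp[−(E₁−E₀)/kT] = 0.0678.
⇒ (E₁−E₀)/kT = ln(1/0.0678) = ln(14.7493) = 2.69120.
kT = 0.309 eV / 2.69120 = 0.1148 eV.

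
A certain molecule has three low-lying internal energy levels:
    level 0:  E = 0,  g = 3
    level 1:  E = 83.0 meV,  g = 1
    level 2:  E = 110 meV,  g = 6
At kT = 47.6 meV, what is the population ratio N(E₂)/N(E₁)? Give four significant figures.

3.403

n₂/n₁ = (g₂/g₁) exp[−(E₂−E₁)/kT] = (6/1) × exp(−(27.0 meV)/(47.6 meV)) = (6/1) × exp(-0.567227) = 3.403.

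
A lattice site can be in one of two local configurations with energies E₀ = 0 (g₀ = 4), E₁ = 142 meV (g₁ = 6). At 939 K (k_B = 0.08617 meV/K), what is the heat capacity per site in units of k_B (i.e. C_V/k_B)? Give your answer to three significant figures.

0.504

k_BT = 0.08617 × 939 K = 80.914 meV.
Eᵢ/kT = 0, 1.7549.
Z = Σ gᵢe^(−Eᵢ/kT) = 4·e^(−0) + 6·e^(−1.7549) = 4.0000 + 1.0375 = 5.0375.
⟨E⟩ = 29.246 meV, ⟨E²⟩ = 4152.9 meV².
C_V/k_B = (⟨E²⟩ − ⟨E⟩²)/(kT)² = (4152.9 − 855.33)/6547.1 = 0.504.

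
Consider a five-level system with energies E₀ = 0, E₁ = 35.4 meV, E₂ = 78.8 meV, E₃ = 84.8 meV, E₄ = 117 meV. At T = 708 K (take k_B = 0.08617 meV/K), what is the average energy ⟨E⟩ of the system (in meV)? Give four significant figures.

k_BT = 0.08617 × 708 K = 61.0084 meV.
Eᵢ/kT = 0, 0.580248, 1.29163, 1.38997, 1.91777.
Z = Σ e^(−Eᵢ/kT) = e^(−0) + e^(−0.580248) + e^(−1.29163) + e^(−1.38997) + e^(−1.91777) = 1.00000 + 0.559760 + 0.274822 + 0.249083 + 0.146934 = 2.23060.
⟨E⟩ = Σ Eᵢ e^(−Eᵢ/kT) / Z = (0·1.00000 + 35.4·0.559760 + 78.8·0.274822 + 84.8·0.249083 + 117·0.146934) / 2.23060 = 35.77 meV.

35.77 meV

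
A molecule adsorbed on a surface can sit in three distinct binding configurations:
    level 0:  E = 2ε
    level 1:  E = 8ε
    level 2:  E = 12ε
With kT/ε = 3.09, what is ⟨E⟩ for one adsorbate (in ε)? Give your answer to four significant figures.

3.060 ε

Eᵢ/kT = 0.647249, 2.58900, 3.88350.
Z = Σ e^(−Eᵢ/kT) = e^(−0.647249) + e^(−2.58900) + e^(−3.88350) = 0.523484 + 0.0750951 + 0.0205787 = 0.619158.
⟨E⟩ = Σ Eᵢ e^(−Eᵢ/kT) / Z = (2·0.523484 + 8·0.0750951 + 12·0.0205787) / 0.619158 = 3.060 ε.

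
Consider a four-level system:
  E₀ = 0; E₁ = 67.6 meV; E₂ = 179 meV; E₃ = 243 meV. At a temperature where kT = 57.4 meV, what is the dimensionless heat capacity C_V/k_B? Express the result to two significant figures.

0.65

Eᵢ/kT = 0, 1.178, 3.118, 4.233.
Z = Σ e^(−Eᵢ/kT) = e^(−0) + e^(−1.178) + e^(−3.118) + e^(−4.233) = 1.000 + 0.3079 + 0.04425 + 0.01451 = 1.367.
⟨E⟩ = 23.60 meV, ⟨E²⟩ = 2693 meV².
C_V/k_B = (⟨E²⟩ − ⟨E⟩²)/(kT)² = (2693 − 557.0)/3295 = 0.65.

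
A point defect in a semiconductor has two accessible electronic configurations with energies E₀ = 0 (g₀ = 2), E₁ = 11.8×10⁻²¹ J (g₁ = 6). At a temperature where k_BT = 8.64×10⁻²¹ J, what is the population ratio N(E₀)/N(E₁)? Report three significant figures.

1.31

n₀/n₁ = (g₀/g₁) exp[−(E₀−E₁)/kT] = (2/6) × exp(−(-11.8 ×10⁻²¹ J)/(8.64 ×10⁻²¹ J)) = (2/6) × exp(1.3657) = 1.31.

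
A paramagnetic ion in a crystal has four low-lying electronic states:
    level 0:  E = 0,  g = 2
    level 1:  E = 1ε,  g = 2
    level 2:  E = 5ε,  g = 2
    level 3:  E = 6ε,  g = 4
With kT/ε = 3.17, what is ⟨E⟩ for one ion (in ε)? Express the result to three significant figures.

1.60 ε

Eᵢ/kT = 0, 0.31546, 1.5773, 1.8927.
Z = Σ gᵢe^(−Eᵢ/kT) = 2·e^(−0) + 2·e^(−0.31546) + 2·e^(−1.5773) + 4·e^(−1.8927) = 2.0000 + 1.4589 + 0.41306 + 0.60266 = 4.4746.
⟨E⟩ = Σ Eᵢ gᵢe^(−Eᵢ/kT) / Z = (0·2.0000 + 1·1.4589 + 5·0.41306 + 6·0.60266) / 4.4746 = 1.60 ε.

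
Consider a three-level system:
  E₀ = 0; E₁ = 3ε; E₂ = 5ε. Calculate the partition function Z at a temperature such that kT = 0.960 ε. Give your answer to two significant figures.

Z = 1.0

Eᵢ/kT = 0, 3.125, 5.208.
Z = Σ e^(−Eᵢ/kT) = e^(−0) + e^(−3.125) + e^(−5.208) = 1.000 + 0.04394 + 0.005473 = 1.049.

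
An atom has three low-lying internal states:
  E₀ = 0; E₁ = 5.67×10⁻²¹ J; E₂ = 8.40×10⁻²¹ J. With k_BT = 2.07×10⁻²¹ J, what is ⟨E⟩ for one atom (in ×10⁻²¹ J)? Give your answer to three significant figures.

Eᵢ/kT = 0, 2.7391, 4.0580.
Z = Σ e^(−Eᵢ/kT) = e^(−0) + e^(−2.7391) + e^(−4.0580) = 1.0000 + 0.064628 + 0.017284 = 1.0819.
⟨E⟩ = Σ Eᵢ e^(−Eᵢ/kT) / Z = (0·1.0000 + 5.67·0.064628 + 8.40·0.017284) / 1.0819 = 0.473 ×10⁻²¹ J.

0.473 ×10⁻²¹ J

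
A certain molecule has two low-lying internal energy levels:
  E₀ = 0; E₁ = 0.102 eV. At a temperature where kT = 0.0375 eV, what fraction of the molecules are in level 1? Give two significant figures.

Eᵢ/kT = 0, 2.720.
Z = Σ e^(−Eᵢ/kT) = e^(−0) + e^(−2.720) = 1.000 + 0.06587 = 1.066.
P₁ = e^(−E₁/kT) / Z = 0.06587/1.066 = 0.062.

0.062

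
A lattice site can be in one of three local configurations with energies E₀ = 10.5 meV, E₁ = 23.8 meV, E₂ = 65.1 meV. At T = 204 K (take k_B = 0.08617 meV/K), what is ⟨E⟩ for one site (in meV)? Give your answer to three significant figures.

16.2 meV

k_BT = 0.08617 × 204 K = 17.579 meV.
Eᵢ/kT = 0.59730, 1.3539, 3.7033.
Z = Σ e^(−Eᵢ/kT) = e^(−0.59730) + e^(−1.3539) + e^(−3.7033) = 0.55030 + 0.25823 + 0.024642 = 0.83317.
⟨E⟩ = Σ Eᵢ e^(−Eᵢ/kT) / Z = (10.5·0.55030 + 23.8·0.25823 + 65.1·0.024642) / 0.83317 = 16.2 meV.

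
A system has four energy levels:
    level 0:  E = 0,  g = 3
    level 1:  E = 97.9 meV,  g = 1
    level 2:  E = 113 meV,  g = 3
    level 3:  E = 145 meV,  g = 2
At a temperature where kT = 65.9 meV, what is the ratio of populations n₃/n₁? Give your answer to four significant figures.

n₃/n₁ = (g₃/g₁) exp[−(E₃−E₁)/kT] = (2/1) × exp(−(47.1 meV)/(65.9 meV)) = (2/1) × exp(-0.714719) = 0.9787.

0.9787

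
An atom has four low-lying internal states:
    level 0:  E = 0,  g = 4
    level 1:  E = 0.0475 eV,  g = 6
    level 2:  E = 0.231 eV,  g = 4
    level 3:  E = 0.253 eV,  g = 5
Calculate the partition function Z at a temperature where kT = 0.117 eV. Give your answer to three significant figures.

Z = 9.13

Eᵢ/kT = 0, 0.40598, 1.9744, 2.1624.
Z = Σ gᵢe^(−Eᵢ/kT) = 4·e^(−0) + 6·e^(−0.40598) + 4·e^(−1.9744) + 5·e^(−2.1624) = 4.0000 + 3.9979 + 0.55538 + 0.57524 = 9.1285.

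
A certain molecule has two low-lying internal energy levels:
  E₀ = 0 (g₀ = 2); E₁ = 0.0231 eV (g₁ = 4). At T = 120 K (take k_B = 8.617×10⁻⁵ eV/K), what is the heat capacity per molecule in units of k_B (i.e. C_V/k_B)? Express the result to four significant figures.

k_BT = 8.617×10⁻⁵ × 120 K = 0.0103404 eV.
Eᵢ/kT = 0, 2.23396.
Z = Σ gᵢe^(−Eᵢ/kT) = 2·e^(−0) + 4·e^(−2.23396) = 2.00000 + 0.428414 = 2.42841.
⟨E⟩ = 0.00407524 eV, ⟨E²⟩ = 0.0000941381 eV².
C_V/k_B = (⟨E²⟩ − ⟨E⟩²)/(kT)² = (0.0000941381 − 0.0000166076)/0.000106924 = 0.7251.

0.7251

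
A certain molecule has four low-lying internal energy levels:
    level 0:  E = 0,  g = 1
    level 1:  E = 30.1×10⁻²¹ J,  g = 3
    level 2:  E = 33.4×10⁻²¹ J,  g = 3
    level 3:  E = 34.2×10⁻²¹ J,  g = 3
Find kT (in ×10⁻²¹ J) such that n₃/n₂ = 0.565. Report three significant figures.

1.40 ×10⁻²¹ J

n₃/n₂ = (g₃/g₂) exp[−(E₃−E₂)/kT] = 0.565.
⇒ (E₃−E₂)/kT = ln((3/3)/0.565) = ln(1.7699) = 0.57092.
kT = 0.8 ×10⁻²¹ J / 0.57092 = 1.40 ×10⁻²¹ J.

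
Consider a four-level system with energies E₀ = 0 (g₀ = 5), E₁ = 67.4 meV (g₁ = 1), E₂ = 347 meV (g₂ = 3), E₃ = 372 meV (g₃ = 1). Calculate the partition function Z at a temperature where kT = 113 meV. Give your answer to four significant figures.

Eᵢ/kT = 0, 0.596460, 3.07080, 3.29204.
Z = Σ gᵢe^(−Eᵢ/kT) = 5·e^(−0) + 1·e^(−0.596460) + 3·e^(−3.07080) + 1·e^(−3.29204) = 5.00000 + 0.550758 + 0.139152 + 0.0371779 = 5.72709.

Z = 5.727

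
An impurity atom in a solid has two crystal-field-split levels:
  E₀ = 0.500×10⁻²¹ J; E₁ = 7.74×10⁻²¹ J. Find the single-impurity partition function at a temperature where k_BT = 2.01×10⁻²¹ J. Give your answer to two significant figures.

Z = 0.80

Eᵢ/kT = 0.2488, 3.851.
Z = Σ e^(−Eᵢ/kT) = e^(−0.2488) + e^(−3.851) = 0.7797 + 0.02126 = 0.8010.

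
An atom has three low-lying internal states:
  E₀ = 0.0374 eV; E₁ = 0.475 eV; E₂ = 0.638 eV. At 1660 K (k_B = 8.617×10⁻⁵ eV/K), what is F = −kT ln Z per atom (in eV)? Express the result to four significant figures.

0.02880 eV

k_BT = 8.617×10⁻⁵ × 1660 K = 0.143042 eV.
Eᵢ/kT = 0.261462, 3.32070, 4.46023.
Z = Σ e^(−Eᵢ/kT) = e^(−0.261462) + e^(−3.32070) + e^(−4.46023) = 0.769925 + 0.0361275 + 0.0115597 = 0.817612.
F = −kT ln Z = −0.143042 × ln(0.817612) = −0.143042 × -0.201367 = 0.02880 eV.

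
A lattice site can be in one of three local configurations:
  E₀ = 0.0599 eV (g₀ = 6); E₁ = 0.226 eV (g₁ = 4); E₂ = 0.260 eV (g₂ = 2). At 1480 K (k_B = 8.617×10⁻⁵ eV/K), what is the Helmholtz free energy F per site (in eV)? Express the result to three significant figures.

k_BT = 8.617×10⁻⁵ × 1480 K = 0.12753 eV.
Eᵢ/kT = 0.46969, 1.7721, 2.0387.
Z = Σ gᵢe^(−Eᵢ/kT) = 6·e^(−0.46969) + 4·e^(−1.7721) + 2·e^(−2.0387) = 3.7512 + 0.67990 + 0.26040 = 4.6915.
F = −kT ln Z = −0.12753 × ln(4.6915) = −0.12753 × 1.5458 = -0.197 eV.

-0.197 eV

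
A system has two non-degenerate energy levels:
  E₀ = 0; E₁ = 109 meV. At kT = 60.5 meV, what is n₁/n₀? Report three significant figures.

n₁/n₀ = exp[−(E₁−E₀)/kT] = exp(−(109 meV)/(60.5 meV)) = exp(-1.8017) = 0.165.

0.165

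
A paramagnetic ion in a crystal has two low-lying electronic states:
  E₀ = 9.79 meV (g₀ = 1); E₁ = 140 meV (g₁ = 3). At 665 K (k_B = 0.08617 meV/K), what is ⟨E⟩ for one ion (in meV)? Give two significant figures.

k_BT = 0.08617 × 665 K = 57.30 meV.
Eᵢ/kT = 0.1709, 2.443.
Z = Σ gᵢe^(−Eᵢ/kT) = 1·e^(−0.1709) + 3·e^(−2.443) = 0.8429 + 0.2607 = 1.104.
⟨E⟩ = Σ Eᵢ gᵢe^(−Eᵢ/kT) / Z = (9.79·0.8429 + 140·0.2607) / 1.104 = 41 meV.

41 meV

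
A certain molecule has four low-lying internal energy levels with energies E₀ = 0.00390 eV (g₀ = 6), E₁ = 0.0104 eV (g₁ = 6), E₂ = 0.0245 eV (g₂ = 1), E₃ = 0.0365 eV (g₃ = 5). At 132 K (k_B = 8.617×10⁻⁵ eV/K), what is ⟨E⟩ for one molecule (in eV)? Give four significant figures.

0.007425 eV

k_BT = 8.617×10⁻⁵ × 132 K = 0.0113744 eV.
Eᵢ/kT = 0.342875, 0.914334, 2.15396, 3.20896.
Z = Σ gᵢe^(−Eᵢ/kT) = 6·e^(−0.342875) + 6·e^(−0.914334) + 1·e^(−2.15396) + 5·e^(−3.20896) = 4.25836 + 2.40470 + 0.116024 + 0.201993 = 6.98108.
⟨E⟩ = Σ Eᵢ gᵢe^(−Eᵢ/kT) / Z = (0.00390·4.25836 + 0.0104·2.40470 + 0.0245·0.116024 + 0.0365·0.201993) / 6.98108 = 0.007425 eV.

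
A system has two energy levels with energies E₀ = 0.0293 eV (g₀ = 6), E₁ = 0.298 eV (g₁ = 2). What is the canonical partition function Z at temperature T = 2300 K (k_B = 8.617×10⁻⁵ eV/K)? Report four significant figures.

Z = 5.620

k_BT = 8.617×10⁻⁵ × 2300 K = 0.198191 eV.
Eᵢ/kT = 0.147837, 1.50360.
Z = Σ gᵢe^(−Eᵢ/kT) = 6·e^(−0.147837) + 2·e^(−1.50360) = 5.17543 + 0.444657 = 5.62009.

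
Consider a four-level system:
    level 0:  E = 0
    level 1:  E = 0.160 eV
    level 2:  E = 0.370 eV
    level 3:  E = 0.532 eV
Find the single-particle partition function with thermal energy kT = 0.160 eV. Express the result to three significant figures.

Eᵢ/kT = 0, 1.0000, 2.3125, 3.3250.
Z = Σ e^(−Eᵢ/kT) = e^(−0) + e^(−1.0000) + e^(−2.3125) + e^(−3.3250) = 1.0000 + 0.36788 + 0.099013 + 0.035973 = 1.5029.

Z = 1.50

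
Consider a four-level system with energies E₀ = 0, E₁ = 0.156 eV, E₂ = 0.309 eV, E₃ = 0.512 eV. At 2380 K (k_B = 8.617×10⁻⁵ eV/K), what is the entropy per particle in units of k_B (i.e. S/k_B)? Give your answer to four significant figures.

1.077

k_BT = 8.617×10⁻⁵ × 2380 K = 0.205085 eV.
Eᵢ/kT = 0, 0.760660, 1.50669, 2.49653.
Z = Σ e^(−Eᵢ/kT) = e^(−0) + e^(−0.760660) + e^(−1.50669) + e^(−2.49653) = 1.00000 + 0.467358 + 0.221642 + 0.0823703 = 1.77137.
⟨E⟩ = Σ EᵢPᵢ = 0.103631 eV.
S/k_B = ln Z + ⟨E⟩/kT = ln(1.77137) + 0.103631/0.205085 = 0.571753 + 0.505308 = 1.077.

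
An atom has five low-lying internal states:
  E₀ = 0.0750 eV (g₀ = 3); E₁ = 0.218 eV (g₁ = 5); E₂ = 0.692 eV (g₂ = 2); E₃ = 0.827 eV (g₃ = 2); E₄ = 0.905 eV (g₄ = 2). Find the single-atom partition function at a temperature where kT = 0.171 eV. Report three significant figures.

Eᵢ/kT = 0.43860, 1.2749, 4.0468, 4.8363, 5.2924.
Z = Σ gᵢe^(−Eᵢ/kT) = 3·e^(−0.43860) + 5·e^(−1.2749) + 2·e^(−4.0468) + 2·e^(−4.8363) + 2·e^(−5.2924) = 1.9348 + 1.3973 + 0.034956 + 0.015873 + 0.010059 = 3.3930.

Z = 3.39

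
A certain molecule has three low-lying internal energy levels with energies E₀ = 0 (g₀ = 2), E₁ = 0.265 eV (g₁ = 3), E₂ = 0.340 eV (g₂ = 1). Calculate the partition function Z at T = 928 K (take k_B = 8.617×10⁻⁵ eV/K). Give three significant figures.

k_BT = 8.617×10⁻⁵ × 928 K = 0.079966 eV.
Eᵢ/kT = 0, 3.3139, 4.2518.
Z = Σ gᵢe^(−Eᵢ/kT) = 2·e^(−0) + 3·e^(−3.3139) + 1·e^(−4.2518) = 2.0000 + 0.10912 + 0.014239 = 2.1234.

Z = 2.12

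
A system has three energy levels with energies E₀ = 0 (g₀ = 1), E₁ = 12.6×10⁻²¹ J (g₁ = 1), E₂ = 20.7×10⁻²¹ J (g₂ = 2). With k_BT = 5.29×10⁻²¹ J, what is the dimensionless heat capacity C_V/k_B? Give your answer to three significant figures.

Eᵢ/kT = 0, 2.3819, 3.9130.
Z = Σ gᵢe^(−Eᵢ/kT) = 1·e^(−0) + 1·e^(−2.3819) + 2·e^(−3.9130) = 1.0000 + 0.092375 + 0.039961 = 1.1323.
⟨E⟩ = 1.7585, ⟨E²⟩ = 28.074.
C_V/k_B = (⟨E²⟩ − ⟨E⟩²)/(kT)² = (28.074 − 3.0923)/27.984 = 0.893.

0.893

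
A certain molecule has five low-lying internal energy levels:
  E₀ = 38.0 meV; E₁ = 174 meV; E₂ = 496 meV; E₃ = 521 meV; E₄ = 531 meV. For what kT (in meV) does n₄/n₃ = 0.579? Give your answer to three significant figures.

18.3 meV

n₄/n₃ = exp[−(E₄−E₃)/kT] = 0.579.
⇒ (E₄−E₃)/kT = ln(1/0.579) = ln(1.7271) = 0.54644.
kT = 10 meV / 0.54644 = 18.3 meV.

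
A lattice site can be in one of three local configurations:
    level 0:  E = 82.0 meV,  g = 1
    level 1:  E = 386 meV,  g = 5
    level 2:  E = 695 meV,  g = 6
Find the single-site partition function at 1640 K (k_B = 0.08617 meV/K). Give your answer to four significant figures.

Z = 0.9293

k_BT = 0.08617 × 1640 K = 141.319 meV.
Eᵢ/kT = 0.580248, 2.73141, 4.91795.
Z = Σ gᵢe^(−Eᵢ/kT) = 1·e^(−0.580248) + 5·e^(−2.73141) + 6·e^(−4.91795) = 0.559760 + 0.325637 + 0.0438847 = 0.929282.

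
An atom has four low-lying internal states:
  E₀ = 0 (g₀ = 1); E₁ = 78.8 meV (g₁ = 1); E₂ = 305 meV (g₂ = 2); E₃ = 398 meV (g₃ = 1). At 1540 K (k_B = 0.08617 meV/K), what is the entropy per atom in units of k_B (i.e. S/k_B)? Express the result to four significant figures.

k_BT = 0.08617 × 1540 K = 132.702 meV.
Eᵢ/kT = 0, 0.593812, 2.29838, 2.99920.
Z = Σ gᵢe^(−Eᵢ/kT) = 1·e^(−0) + 1·e^(−0.593812) + 2·e^(−2.29838) + 1·e^(−2.99920) = 1.00000 + 0.552218 + 0.200843 + 0.0498269 = 1.80289.
⟨E⟩ = Σ EᵢPᵢ = 69.1129 meV.
S/k_B = ln Z + ⟨E⟩/kT = ln(1.80289) + 69.1129/132.702 = 0.589391 + 0.520813 = 1.110.

1.110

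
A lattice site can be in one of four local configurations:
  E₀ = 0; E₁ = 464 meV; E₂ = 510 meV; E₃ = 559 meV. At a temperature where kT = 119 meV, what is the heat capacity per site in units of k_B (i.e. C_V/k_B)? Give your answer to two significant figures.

Eᵢ/kT = 0, 3.899, 4.286, 4.697.
Z = Σ e^(−Eᵢ/kT) = e^(−0) + e^(−3.899) + e^(−4.286) + e^(−4.697) = 1.000 + 0.02026 + 0.01376 + 0.009123 = 1.043.
⟨E⟩ = 20.63 meV, ⟨E²⟩ = 10350 meV².
C_V/k_B = (⟨E²⟩ − ⟨E⟩²)/(kT)² = (10350 − 425.6)/14160 = 0.70.

0.70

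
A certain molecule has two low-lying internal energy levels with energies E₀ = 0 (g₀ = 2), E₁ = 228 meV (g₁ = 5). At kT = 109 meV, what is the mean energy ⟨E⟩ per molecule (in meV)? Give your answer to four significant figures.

Eᵢ/kT = 0, 2.09174.
Z = Σ gᵢe^(−Eᵢ/kT) = 2·e^(−0) + 5·e^(−2.09174) = 2.00000 + 0.617361 = 2.61736.
⟨E⟩ = Σ Eᵢ gᵢe^(−Eᵢ/kT) / Z = (0·2.00000 + 228·0.617361) / 2.61736 = 53.78 meV.

53.78 meV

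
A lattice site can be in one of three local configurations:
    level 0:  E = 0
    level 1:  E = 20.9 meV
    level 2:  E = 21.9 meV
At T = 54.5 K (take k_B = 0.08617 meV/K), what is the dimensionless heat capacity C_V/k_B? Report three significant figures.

0.419

k_BT = 0.08617 × 54.5 K = 4.6963 meV.
Eᵢ/kT = 0, 4.4503, 4.6632.
Z = Σ e^(−Eᵢ/kT) = e^(−0) + e^(−4.4503) + e^(−4.6632) = 1.0000 + 0.011675 + 0.0094362 = 1.0211.
⟨E⟩ = 0.44135 meV, ⟨E²⟩ = 9.4266 meV².
C_V/k_B = (⟨E²⟩ − ⟨E⟩²)/(kT)² = (9.4266 − 0.19479)/22.055 = 0.419.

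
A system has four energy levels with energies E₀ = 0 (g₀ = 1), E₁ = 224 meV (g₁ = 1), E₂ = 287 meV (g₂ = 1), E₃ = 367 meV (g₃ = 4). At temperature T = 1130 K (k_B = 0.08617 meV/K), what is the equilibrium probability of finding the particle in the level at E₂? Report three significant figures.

k_BT = 0.08617 × 1130 K = 97.372 meV.
Eᵢ/kT = 0, 2.3005, 2.9475, 3.7691.
Z = Σ gᵢe^(−Eᵢ/kT) = 1·e^(−0) + 1·e^(−2.3005) + 1·e^(−2.9475) + 4·e^(−3.7691) = 1.0000 + 0.10021 + 0.052471 + 0.092291 = 1.2450.
P₂ = g₂ e^(−E₂/kT) / Z = 0.052471/1.2450 = 0.0421.

0.0421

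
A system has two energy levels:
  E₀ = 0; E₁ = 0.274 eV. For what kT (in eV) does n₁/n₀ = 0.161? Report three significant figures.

0.150 eV

n₁/n₀ = exp[−(E₁−E₀)/kT] = 0.161.
⇒ (E₁−E₀)/kT = ln(1/0.161) = ln(6.2112) = 1.8264.
kT = 0.274 eV / 1.8264 = 0.150 eV.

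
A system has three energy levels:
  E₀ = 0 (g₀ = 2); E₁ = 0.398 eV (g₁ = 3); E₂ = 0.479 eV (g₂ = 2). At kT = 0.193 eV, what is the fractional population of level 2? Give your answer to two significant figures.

0.066

Eᵢ/kT = 0, 2.062, 2.482.
Z = Σ gᵢe^(−Eᵢ/kT) = 2·e^(−0) + 3·e^(−2.062) + 2·e^(−2.482) = 2.000 + 0.3816 + 0.1672 = 2.549.
P₂ = g₂ e^(−E₂/kT) / Z = 0.1672/2.549 = 0.066.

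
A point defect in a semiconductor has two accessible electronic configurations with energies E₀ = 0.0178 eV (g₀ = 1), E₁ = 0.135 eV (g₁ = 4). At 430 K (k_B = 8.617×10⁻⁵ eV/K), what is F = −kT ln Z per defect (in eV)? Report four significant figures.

k_BT = 8.617×10⁻⁵ × 430 K = 0.0370531 eV.
Eᵢ/kT = 0.480392, 3.64342.
Z = Σ gᵢe^(−Eᵢ/kT) = 1·e^(−0.480392) + 4·e^(−3.64342) = 0.618541 + 0.104651 = 0.723192.
F = −kT ln Z = −0.0370531 × ln(0.723192) = −0.0370531 × -0.324081 = 0.01201 eV.

0.01201 eV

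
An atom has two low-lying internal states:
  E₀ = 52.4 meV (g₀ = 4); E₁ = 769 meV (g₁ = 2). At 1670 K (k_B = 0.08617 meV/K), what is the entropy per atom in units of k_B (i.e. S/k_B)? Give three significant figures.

k_BT = 0.08617 × 1670 K = 143.90 meV.
Eᵢ/kT = 0.36414, 5.3440.
Z = Σ gᵢe^(−Eᵢ/kT) = 4·e^(−0.36414) + 2·e^(−5.3440) = 2.7792 + 0.0095535 = 2.7888.
⟨E⟩ = Σ EᵢPᵢ = 54.854 meV.
S/k_B = ln Z + ⟨E⟩/kT = ln(2.7888) + 54.854/143.90 = 1.0256 + 0.38120 = 1.41.

1.41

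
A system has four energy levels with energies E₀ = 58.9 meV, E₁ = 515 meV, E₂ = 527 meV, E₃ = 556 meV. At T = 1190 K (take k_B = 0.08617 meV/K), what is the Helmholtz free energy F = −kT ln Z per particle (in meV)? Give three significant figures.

55.9 meV

k_BT = 0.08617 × 1190 K = 102.54 meV.
Eᵢ/kT = 0.57441, 5.0224, 5.1395, 5.4223.
Z = Σ e^(−Eᵢ/kT) = e^(−0.57441) + e^(−5.0224) + e^(−5.1395) + e^(−5.4223) = 0.56304 + 0.0065887 + 0.0058606 + 0.0044170 = 0.57991.
F = −kT ln Z = −102.54 × ln(0.57991) = −102.54 × -0.54488 = 55.9 meV.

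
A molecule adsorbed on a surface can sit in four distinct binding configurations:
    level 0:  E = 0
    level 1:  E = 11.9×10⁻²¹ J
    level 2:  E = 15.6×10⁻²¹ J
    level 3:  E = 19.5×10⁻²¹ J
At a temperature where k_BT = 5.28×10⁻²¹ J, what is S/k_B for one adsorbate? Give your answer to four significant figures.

0.5754

Eᵢ/kT = 0, 2.25379, 2.95455, 3.69318.
Z = Σ e^(−Eᵢ/kT) = e^(−0) + e^(−2.25379) + e^(−2.95455) + e^(−3.69318) = 1.00000 + 0.105001 + 0.0521021 + 0.0248927 = 1.18200.
⟨E⟩ = Σ EᵢPᵢ = 2.15542 ×10⁻²¹ J.
S/k_B = ln Z + ⟨E⟩/kT = ln(1.18200) + 2.15542/5.28 = 0.167208 + 0.408223 = 0.5754.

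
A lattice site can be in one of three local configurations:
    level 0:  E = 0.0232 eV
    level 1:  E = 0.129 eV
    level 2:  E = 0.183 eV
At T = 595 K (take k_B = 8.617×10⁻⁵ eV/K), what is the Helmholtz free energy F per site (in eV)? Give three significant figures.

0.0151 eV

k_BT = 8.617×10⁻⁵ × 595 K = 0.051271 eV.
Eᵢ/kT = 0.45250, 2.5160, 3.5693.
Z = Σ e^(−Eᵢ/kT) = e^(−0.45250) + e^(−2.5160) + e^(−3.5693) = 0.63604 + 0.080782 + 0.028176 = 0.74500.
F = −kT ln Z = −0.051271 × ln(0.74500) = −0.051271 × -0.29437 = 0.0151 eV.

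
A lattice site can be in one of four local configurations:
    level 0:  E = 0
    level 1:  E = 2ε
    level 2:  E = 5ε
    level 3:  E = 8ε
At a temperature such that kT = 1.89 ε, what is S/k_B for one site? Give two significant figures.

Eᵢ/kT = 0, 1.058, 2.646, 4.233.
Z = Σ e^(−Eᵢ/kT) = e^(−0) + e^(−1.058) + e^(−2.646) + e^(−4.233) = 1.000 + 0.3471 + 0.07093 + 0.01451 = 1.433.
⟨E⟩ = Σ EᵢPᵢ = 0.8129 ε.
S/k_B = ln Z + ⟨E⟩/kT = ln(1.433) + 0.8129/1.89 = 0.3598 + 0.4301 = 0.79.

0.79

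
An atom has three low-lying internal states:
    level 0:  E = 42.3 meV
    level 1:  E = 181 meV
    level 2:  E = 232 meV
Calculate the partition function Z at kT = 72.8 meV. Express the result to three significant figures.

Z = 0.684

Eᵢ/kT = 0.58104, 2.4863, 3.1868.
Z = Σ e^(−Eᵢ/kT) = e^(−0.58104) + e^(−2.4863) + e^(−3.1868) = 0.55932 + 0.083217 + 0.041304 = 0.68384.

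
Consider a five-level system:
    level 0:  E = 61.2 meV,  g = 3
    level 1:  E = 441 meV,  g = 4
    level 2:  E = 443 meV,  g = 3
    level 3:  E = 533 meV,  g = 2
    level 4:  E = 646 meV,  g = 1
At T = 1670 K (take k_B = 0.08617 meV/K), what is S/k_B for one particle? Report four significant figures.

k_BT = 0.08617 × 1670 K = 143.904 meV.
Eᵢ/kT = 0.425284, 3.06454, 3.07844, 3.70386, 4.48910.
Z = Σ gᵢe^(−Eᵢ/kT) = 3·e^(−0.425284) + 4·e^(−3.06454) + 3·e^(−3.07844) + 2·e^(−3.70386) + 1·e^(−4.48910) = 1.96075 + 0.186701 + 0.138093 + 0.0492566 + 0.0112307 = 2.34603.
⟨E⟩ = Σ EᵢPᵢ = 126.604 meV.
S/k_B = ln Z + ⟨E⟩/kT = ln(2.34603) + 126.604/143.904 = 0.852725 + 0.879781 = 1.733.

1.733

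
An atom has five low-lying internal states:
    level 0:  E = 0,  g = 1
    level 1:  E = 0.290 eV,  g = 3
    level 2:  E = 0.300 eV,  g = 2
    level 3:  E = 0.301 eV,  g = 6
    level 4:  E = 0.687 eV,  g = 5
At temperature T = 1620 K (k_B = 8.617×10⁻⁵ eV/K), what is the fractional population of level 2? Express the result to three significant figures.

0.0997

k_BT = 8.617×10⁻⁵ × 1620 K = 0.13960 eV.
Eᵢ/kT = 0, 2.0774, 2.1490, 2.1562, 4.9212.
Z = Σ gᵢe^(−Eᵢ/kT) = 1·e^(−0) + 3·e^(−2.0774) + 2·e^(−2.1490) + 6·e^(−2.1562) + 5·e^(−4.9212) = 1.0000 + 0.37577 + 0.23320 + 0.69459 + 0.036452 = 2.3400.
P₂ = g₂ e^(−E₂/kT) / Z = 0.23320/2.3400 = 0.0997.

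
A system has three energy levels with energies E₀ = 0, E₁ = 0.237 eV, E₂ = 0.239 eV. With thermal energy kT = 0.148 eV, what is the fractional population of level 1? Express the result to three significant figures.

Eᵢ/kT = 0, 1.6014, 1.6149.
Z = Σ e^(−Eᵢ/kT) = e^(−0) + e^(−1.6014) + e^(−1.6149) = 1.0000 + 0.20161 + 0.19891 = 1.4005.
P₁ = e^(−E₁/kT) / Z = 0.20161/1.4005 = 0.144.

0.144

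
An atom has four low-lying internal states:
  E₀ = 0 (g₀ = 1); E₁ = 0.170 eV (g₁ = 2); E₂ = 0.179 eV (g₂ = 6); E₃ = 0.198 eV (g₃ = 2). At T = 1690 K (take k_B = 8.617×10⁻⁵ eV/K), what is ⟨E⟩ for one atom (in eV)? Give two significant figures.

0.13 eV

k_BT = 8.617×10⁻⁵ × 1690 K = 0.1456 eV.
Eᵢ/kT = 0, 1.168, 1.229, 1.360.
Z = Σ gᵢe^(−Eᵢ/kT) = 1·e^(−0) + 2·e^(−1.168) + 6·e^(−1.229) + 2·e^(−1.360) = 1.000 + 0.6220 + 1.756 + 0.5133 = 3.891.
⟨E⟩ = Σ Eᵢ gᵢe^(−Eᵢ/kT) / Z = (0·1.000 + 0.170·0.6220 + 0.179·1.756 + 0.198·0.5133) / 3.891 = 0.13 eV.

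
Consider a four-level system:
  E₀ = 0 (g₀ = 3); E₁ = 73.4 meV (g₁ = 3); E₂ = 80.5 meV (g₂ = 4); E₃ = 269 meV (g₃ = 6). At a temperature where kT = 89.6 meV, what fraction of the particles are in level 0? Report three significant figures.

0.480

Eᵢ/kT = 0, 0.81920, 0.89844, 3.0022.
Z = Σ gᵢe^(−Eᵢ/kT) = 3·e^(−0) + 3·e^(−0.81920) + 4·e^(−0.89844) + 6·e^(−3.0022) = 3.0000 + 1.3224 + 1.6288 + 0.29807 = 6.2493.
P₀ = g₀ e^(−E₀/kT) / Z = 3.0000/6.2493 = 0.480.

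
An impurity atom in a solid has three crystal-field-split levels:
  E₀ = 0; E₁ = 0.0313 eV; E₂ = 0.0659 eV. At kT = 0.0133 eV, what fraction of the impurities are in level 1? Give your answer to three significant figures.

0.0862

Eᵢ/kT = 0, 2.3534, 4.9549.
Z = Σ e^(−Eᵢ/kT) = e^(−0) + e^(−2.3534) + e^(−4.9549) = 1.0000 + 0.095045 + 0.0070488 = 1.1021.
P₁ = e^(−E₁/kT) / Z = 0.095045/1.1021 = 0.0862.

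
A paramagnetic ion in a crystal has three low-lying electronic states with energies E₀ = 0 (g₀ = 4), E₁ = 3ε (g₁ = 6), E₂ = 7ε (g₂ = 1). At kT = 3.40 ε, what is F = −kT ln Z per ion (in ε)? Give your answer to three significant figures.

-6.42 ε

Eᵢ/kT = 0, 0.88235, 2.0588.
Z = Σ gᵢe^(−Eᵢ/kT) = 4·e^(−0) + 6·e^(−0.88235) + 1·e^(−2.0588) = 4.0000 + 2.4829 + 0.12761 = 6.6105.
F = −kT ln Z = −3.40 × ln(6.6105) = −3.40 × 1.8887 = -6.42 ε.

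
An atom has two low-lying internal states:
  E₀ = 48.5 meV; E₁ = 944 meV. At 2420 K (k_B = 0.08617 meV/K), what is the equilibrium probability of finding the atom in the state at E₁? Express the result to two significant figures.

k_BT = 0.08617 × 2420 K = 208.5 meV.
Eᵢ/kT = 0.2326, 4.528.
Z = Σ e^(−Eᵢ/kT) = e^(−0.2326) + e^(−4.528) = 0.7925 + 0.01080 = 0.8033.
P₁ = e^(−E₁/kT) / Z = 0.01080/0.8033 = 0.013.

0.013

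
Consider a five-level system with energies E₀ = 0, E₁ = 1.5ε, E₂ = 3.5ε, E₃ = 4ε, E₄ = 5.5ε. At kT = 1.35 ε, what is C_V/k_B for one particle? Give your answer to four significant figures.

Eᵢ/kT = 0, 1.11111, 2.59259, 2.96296, 4.07407.
Z = Σ e^(−Eᵢ/kT) = e^(−0) + e^(−1.11111) + e^(−2.59259) + e^(−2.96296) + e^(−4.07407) = 1.00000 + 0.329193 + 0.0748260 + 0.0516658 + 0.0170080 = 1.47269.
⟨E⟩ = 0.716979 ε, ⟨E²⟩ = 2.03603 ε².
C_V/k_B = (⟨E²⟩ − ⟨E⟩²)/(kT)² = (2.03603 − 0.514059)/1.82250 = 0.8351.

0.8351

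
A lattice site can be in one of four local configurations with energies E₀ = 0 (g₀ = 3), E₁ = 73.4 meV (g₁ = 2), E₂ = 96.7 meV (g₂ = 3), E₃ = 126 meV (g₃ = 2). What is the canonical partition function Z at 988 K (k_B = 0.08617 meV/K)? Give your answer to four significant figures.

k_BT = 0.08617 × 988 K = 85.1360 meV.
Eᵢ/kT = 0, 0.862150, 1.13583, 1.47998.
Z = Σ gᵢe^(−Eᵢ/kT) = 3·e^(−0) + 2·e^(−0.862150) + 3·e^(−1.13583) + 2·e^(−1.47998) = 3.00000 + 0.844507 + 0.963466 + 0.455284 = 5.26326.

Z = 5.263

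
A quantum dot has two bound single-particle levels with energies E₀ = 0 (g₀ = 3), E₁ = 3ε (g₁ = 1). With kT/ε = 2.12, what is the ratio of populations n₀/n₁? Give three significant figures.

n₀/n₁ = (g₀/g₁) exp[−(E₀−E₁)/kT] = (3/1) × exp(−(-3ε)/(2.12ε)) = (3/1) × exp(1.4151) = 12.4.

12.4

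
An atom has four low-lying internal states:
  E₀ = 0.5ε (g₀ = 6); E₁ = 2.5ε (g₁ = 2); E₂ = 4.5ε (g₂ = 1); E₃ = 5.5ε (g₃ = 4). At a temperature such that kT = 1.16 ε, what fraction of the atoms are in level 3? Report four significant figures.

Eᵢ/kT = 0.431034, 2.15517, 3.87931, 4.74138.
Z = Σ gᵢe^(−Eᵢ/kT) = 6·e^(−0.431034) + 2·e^(−2.15517) + 1·e^(−3.87931) + 4·e^(−4.74138) = 3.89902 + 0.231767 + 0.0206651 + 0.0349064 = 4.18636.
P₃ = g₃ e^(−E₃/kT) / Z = 0.0349064/4.18636 = 0.008338.

0.008338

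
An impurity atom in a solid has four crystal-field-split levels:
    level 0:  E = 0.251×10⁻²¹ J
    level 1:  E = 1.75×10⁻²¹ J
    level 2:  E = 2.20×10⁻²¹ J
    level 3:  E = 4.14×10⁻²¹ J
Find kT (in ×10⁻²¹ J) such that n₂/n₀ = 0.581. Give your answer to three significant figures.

3.59 ×10⁻²¹ J

n₂/n₀ = exp[−(E₂−E₀)/kT] = 0.581.
⇒ (E₂−E₀)/kT = ln(1/0.581) = ln(1.7212) = 0.54302.
kT = 1.949 ×10⁻²¹ J / 0.54302 = 3.59 ×10⁻²¹ J.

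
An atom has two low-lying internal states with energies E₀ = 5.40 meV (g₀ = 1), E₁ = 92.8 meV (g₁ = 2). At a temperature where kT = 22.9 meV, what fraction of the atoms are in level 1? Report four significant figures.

0.04215

Eᵢ/kT = 0.235808, 4.05240.
Z = Σ gᵢe^(−Eᵢ/kT) = 1·e^(−0.235808) + 2·e^(−4.05240) = 0.789932 + 0.0347612 = 0.824693.
P₁ = g₁ e^(−E₁/kT) / Z = 0.0347612/0.824693 = 0.04215.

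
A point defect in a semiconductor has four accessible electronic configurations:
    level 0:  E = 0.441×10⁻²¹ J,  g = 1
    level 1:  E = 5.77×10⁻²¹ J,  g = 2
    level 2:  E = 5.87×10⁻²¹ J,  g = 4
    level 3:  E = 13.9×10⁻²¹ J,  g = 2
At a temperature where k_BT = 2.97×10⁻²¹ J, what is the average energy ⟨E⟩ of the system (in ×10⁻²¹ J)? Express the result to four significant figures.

Eᵢ/kT = 0.148485, 1.94276, 1.97643, 4.68013.
Z = Σ gᵢe^(−Eᵢ/kT) = 1·e^(−0.148485) + 2·e^(−1.94276) + 4·e^(−1.97643) + 2·e^(−4.68013) = 0.862013 + 0.286616 + 0.554252 + 0.0185556 = 1.72144.
⟨E⟩ = Σ Eᵢ gᵢe^(−Eᵢ/kT) / Z = (0.441·0.862013 + 5.77·0.286616 + 5.87·0.554252 + 13.9·0.0185556) / 1.72144 = 3.221 ×10⁻²¹ J.

3.221 ×10⁻²¹ J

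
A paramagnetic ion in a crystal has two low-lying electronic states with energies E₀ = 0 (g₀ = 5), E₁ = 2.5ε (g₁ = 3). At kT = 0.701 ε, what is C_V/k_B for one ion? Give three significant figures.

0.209

Eᵢ/kT = 0, 3.5663.
Z = Σ gᵢe^(−Eᵢ/kT) = 5·e^(−0) + 3·e^(−3.5663) = 5.0000 + 0.084781 = 5.0848.
⟨E⟩ = 0.041684 ε, ⟨E²⟩ = 0.10421 ε².
C_V/k_B = (⟨E²⟩ − ⟨E⟩²)/(kT)² = (0.10421 − 0.0017376)/0.49140 = 0.209.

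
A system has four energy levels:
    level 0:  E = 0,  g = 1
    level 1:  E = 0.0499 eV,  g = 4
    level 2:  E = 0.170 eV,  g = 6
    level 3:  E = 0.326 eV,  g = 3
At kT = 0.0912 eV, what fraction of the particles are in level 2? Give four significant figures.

0.2149

Eᵢ/kT = 0, 0.547149, 1.86404, 3.57456.
Z = Σ gᵢe^(−Eᵢ/kT) = 1·e^(−0) + 4·e^(−0.547149) + 6·e^(−1.86404) + 3·e^(−3.57456) = 1.00000 + 2.31439 + 0.930270 + 0.0840833 = 4.32874.
P₂ = g₂ e^(−E₂/kT) / Z = 0.930270/4.32874 = 0.2149.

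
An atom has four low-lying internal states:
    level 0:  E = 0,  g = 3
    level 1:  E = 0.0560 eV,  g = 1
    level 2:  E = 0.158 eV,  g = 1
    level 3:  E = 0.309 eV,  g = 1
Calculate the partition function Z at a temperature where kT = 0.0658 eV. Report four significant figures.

Z = 3.527

Eᵢ/kT = 0, 0.851064, 2.40122, 4.69605.
Z = Σ gᵢe^(−Eᵢ/kT) = 3·e^(−0) + 1·e^(−0.851064) + 1·e^(−2.40122) + 1·e^(−4.69605) = 3.00000 + 0.426960 + 0.0906073 + 0.00913127 = 3.52670.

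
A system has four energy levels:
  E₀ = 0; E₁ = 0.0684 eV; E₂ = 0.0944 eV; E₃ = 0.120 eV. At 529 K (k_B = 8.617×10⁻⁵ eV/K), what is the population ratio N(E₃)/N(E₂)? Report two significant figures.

0.57

k_BT = 8.617×10⁻⁵ × 529 K = 0.04558 eV.
n₃/n₂ = exp[−(E₃−E₂)/kT] = exp(−(0.0256 eV)/(0.04558 eV)) = exp(-0.5616) = 0.57.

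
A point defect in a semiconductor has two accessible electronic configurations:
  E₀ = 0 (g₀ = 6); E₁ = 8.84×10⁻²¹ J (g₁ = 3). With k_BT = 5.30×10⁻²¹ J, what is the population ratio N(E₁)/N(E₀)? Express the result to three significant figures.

n₁/n₀ = (g₁/g₀) exp[−(E₁−E₀)/kT] = (3/6) × exp(−(8.84 ×10⁻²¹ J)/(5.30 ×10⁻²¹ J)) = (3/6) × exp(-1.6679) = 0.0943.

0.0943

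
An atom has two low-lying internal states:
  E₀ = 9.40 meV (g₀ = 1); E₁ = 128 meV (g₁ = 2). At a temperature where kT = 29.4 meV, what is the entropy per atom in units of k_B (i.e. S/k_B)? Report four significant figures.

0.1727

Eᵢ/kT = 0.319728, 4.35374.
Z = Σ gᵢe^(−Eᵢ/kT) = 1·e^(−0.319728) + 2·e^(−4.35374) = 0.726347 + 0.0257173 = 0.752064.
⟨E⟩ = Σ EᵢPᵢ = 13.4556 meV.
S/k_B = ln Z + ⟨E⟩/kT = ln(0.752064) + 13.4556/29.4 = -0.284934 + 0.457673 = 0.1727.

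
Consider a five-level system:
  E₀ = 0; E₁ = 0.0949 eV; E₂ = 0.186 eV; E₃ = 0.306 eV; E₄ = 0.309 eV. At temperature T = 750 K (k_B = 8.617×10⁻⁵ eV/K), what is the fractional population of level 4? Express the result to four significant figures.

0.006432

k_BT = 8.617×10⁻⁵ × 750 K = 0.0646275 eV.
Eᵢ/kT = 0, 1.46842, 2.87803, 4.73483, 4.78125.
Z = Σ e^(−Eᵢ/kT) = e^(−0) + e^(−1.46842) + e^(−2.87803) + e^(−4.73483) + e^(−4.78125) = 1.00000 + 0.230289 + 0.0562455 + 0.00878394 + 0.00838551 = 1.30370.
P₄ = e^(−E₄/kT) / Z = 0.00838551/1.30370 = 0.006432.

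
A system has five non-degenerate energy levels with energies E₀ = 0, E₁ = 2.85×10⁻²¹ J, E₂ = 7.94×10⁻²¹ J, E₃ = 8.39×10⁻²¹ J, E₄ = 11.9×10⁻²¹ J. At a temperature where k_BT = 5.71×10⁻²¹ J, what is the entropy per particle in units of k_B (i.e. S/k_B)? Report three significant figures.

Eᵢ/kT = 0, 0.49912, 1.3905, 1.4694, 2.0841.
Z = Σ e^(−Eᵢ/kT) = e^(−0) + e^(−0.49912) + e^(−1.3905) + e^(−1.4694) + e^(−2.0841) = 1.0000 + 0.60706 + 0.24895 + 0.23006 + 0.12442 = 2.2105.
⟨E⟩ = Σ EᵢPᵢ = 3.2199 ×10⁻²¹ J.
S/k_B = ln Z + ⟨E⟩/kT = ln(2.2105) + 3.2199/5.71 = 0.79322 + 0.56391 = 1.36.

1.36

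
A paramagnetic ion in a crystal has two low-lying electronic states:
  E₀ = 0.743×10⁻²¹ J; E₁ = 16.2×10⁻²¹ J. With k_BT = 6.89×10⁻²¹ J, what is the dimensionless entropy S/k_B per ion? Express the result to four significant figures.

0.3160

Eᵢ/kT = 0.107837, 2.35123.
Z = Σ e^(−Eᵢ/kT) = e^(−0.107837) + e^(−2.35123) = 0.897774 + 0.0952519 = 0.993026.
⟨E⟩ = Σ EᵢPᵢ = 2.22565 ×10⁻²¹ J.
S/k_B = ln Z + ⟨E⟩/kT = ln(0.993026) + 2.22565/6.89 = -0.00699843 + 0.323026 = 0.3160.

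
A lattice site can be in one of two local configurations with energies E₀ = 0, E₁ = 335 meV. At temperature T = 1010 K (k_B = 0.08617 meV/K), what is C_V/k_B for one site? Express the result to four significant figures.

0.3025

k_BT = 0.08617 × 1010 K = 87.0317 meV.
Eᵢ/kT = 0, 3.84917.
Z = Σ e^(−Eᵢ/kT) = e^(−0) + e^(−3.84917) = 1.00000 + 0.0212974 = 1.02130.
⟨E⟩ = 6.98583 meV, ⟨E²⟩ = 2340.25 meV².
C_V/k_B = (⟨E²⟩ − ⟨E⟩²)/(kT)² = (2340.25 − 48.8018)/7574.52 = 0.3025.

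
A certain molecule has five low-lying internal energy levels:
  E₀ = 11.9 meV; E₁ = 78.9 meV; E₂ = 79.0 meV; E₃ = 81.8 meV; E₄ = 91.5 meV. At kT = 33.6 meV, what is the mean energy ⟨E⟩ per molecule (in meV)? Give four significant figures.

34.99 meV

Eᵢ/kT = 0.354167, 2.34821, 2.35119, 2.43452, 2.72321.
Z = Σ e^(−Eᵢ/kT) = e^(−0.354167) + e^(−2.34821) + e^(−2.35119) + e^(−2.43452) + e^(−2.72321) = 0.701758 + 0.0955400 + 0.0952557 + 0.0876398 + 0.0656636 = 1.04586.
⟨E⟩ = Σ Eᵢ e^(−Eᵢ/kT) / Z = (11.9·0.701758 + 78.9·0.0955400 + 79.0·0.0952557 + 81.8·0.0876398 + 91.5·0.0656636) / 1.04586 = 34.99 meV.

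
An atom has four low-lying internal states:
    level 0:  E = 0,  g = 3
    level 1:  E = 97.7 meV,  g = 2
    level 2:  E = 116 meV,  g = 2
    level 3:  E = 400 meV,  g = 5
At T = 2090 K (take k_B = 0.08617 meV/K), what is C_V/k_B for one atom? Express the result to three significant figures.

k_BT = 0.08617 × 2090 K = 180.10 meV.
Eᵢ/kT = 0, 0.54248, 0.64409, 2.2210.
Z = Σ gᵢe^(−Eᵢ/kT) = 3·e^(−0) + 2·e^(−0.54248) + 2·e^(−0.64409) + 5·e^(−2.2210) = 3.0000 + 1.1626 + 1.0503 + 0.54250 = 5.7554.
⟨E⟩ = 78.608 meV, ⟨E²⟩ = 19465 meV².
C_V/k_B = (⟨E²⟩ − ⟨E⟩²)/(kT)² = (19465 − 6179.2)/32436 = 0.410.

0.410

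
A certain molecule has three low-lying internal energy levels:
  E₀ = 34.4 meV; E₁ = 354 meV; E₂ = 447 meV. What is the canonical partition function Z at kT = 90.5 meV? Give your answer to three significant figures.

Z = 0.711

Eᵢ/kT = 0.38011, 3.9116, 4.9392.
Z = Σ e^(−Eᵢ/kT) = e^(−0.38011) + e^(−3.9116) + e^(−4.9392) = 0.68379 + 0.020008 + 0.0071603 = 0.71096.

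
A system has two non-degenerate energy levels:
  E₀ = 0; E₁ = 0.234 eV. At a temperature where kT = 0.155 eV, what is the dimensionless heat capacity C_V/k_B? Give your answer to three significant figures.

Eᵢ/kT = 0, 1.5097.
Z = Σ e^(−Eᵢ/kT) = e^(−0) + e^(−1.5097) = 1.0000 + 0.22098 = 1.2210.
⟨E⟩ = 0.042350 eV, ⟨E²⟩ = 0.0099099 eV².
C_V/k_B = (⟨E²⟩ − ⟨E⟩²)/(kT)² = (0.0099099 − 0.0017935)/0.024025 = 0.338.

0.338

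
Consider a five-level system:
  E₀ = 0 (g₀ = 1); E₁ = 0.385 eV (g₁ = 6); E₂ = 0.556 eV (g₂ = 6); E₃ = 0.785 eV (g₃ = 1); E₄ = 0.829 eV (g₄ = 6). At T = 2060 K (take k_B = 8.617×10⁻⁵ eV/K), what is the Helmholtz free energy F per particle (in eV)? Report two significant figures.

-0.12 eV

k_BT = 8.617×10⁻⁵ × 2060 K = 0.1775 eV.
Eᵢ/kT = 0, 2.169, 3.132, 4.423, 4.670.
Z = Σ gᵢe^(−Eᵢ/kT) = 1·e^(−0) + 6·e^(−2.169) + 6·e^(−3.132) + 1·e^(−4.423) + 6·e^(−4.670) = 1.000 + 0.6858 + 0.2618 + 0.01200 + 0.05623 = 2.016.
F = −kT ln Z = −0.1775 × ln(2.016) = −0.1775 × 0.7011 = -0.12 eV.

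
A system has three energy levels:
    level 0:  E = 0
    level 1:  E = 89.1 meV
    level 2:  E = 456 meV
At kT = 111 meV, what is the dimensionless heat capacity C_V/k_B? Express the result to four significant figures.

Eᵢ/kT = 0, 0.802703, 4.10811.
Z = Σ e^(−Eᵢ/kT) = e^(−0) + e^(−0.802703) + e^(−4.10811) = 1.00000 + 0.448116 + 0.0164388 = 1.46455.
⟨E⟩ = 32.3808 meV, ⟨E²⟩ = 4763.05 meV².
C_V/k_B = (⟨E²⟩ − ⟨E⟩²)/(kT)² = (4763.05 − 1048.52)/12321.0 = 0.3015.

0.3015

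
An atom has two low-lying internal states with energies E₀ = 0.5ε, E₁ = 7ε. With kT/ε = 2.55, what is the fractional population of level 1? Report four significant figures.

Eᵢ/kT = 0.196078, 2.74510.
Z = Σ e^(−Eᵢ/kT) = e^(−0.196078) + e^(−2.74510) = 0.821948 + 0.0642419 = 0.886190.
P₁ = e^(−E₁/kT) / Z = 0.0642419/0.886190 = 0.07249.

0.07249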